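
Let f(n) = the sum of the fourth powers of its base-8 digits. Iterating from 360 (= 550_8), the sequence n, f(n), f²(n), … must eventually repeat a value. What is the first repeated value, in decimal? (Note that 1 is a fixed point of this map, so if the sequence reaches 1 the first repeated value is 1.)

360 = (5,5,0)_8 → 5⁴ + 5⁴ + 0⁴ = 625 + 625 + 0 = 1250
1250 = (2,3,4,2)_8 → 2⁴ + 3⁴ + 4⁴ + 2⁴ = 16 + 81 + 256 + 16 = 369
369 = (5,6,1)_8 → 5⁴ + 6⁴ + 1⁴ = 625 + 1296 + 1 = 1922
1922 = (3,6,0,2)_8 → 3⁴ + 6⁴ + 0⁴ + 2⁴ = 81 + 1296 + 0 + 16 = 1393
1393 = (2,5,6,1)_8 → 2⁴ + 5⁴ + 6⁴ + 1⁴ = 16 + 625 + 1296 + 1 = 1938
1938 = (3,6,2,2)_8 → 3⁴ + 6⁴ + 2⁴ + 2⁴ = 81 + 1296 + 16 + 16 = 1409
1409 = (2,6,0,1)_8 → 2⁴ + 6⁴ + 0⁴ + 1⁴ = 16 + 1296 + 0 + 1 = 1313
1313 = (2,4,4,1)_8 → 2⁴ + 4⁴ + 4⁴ + 1⁴ = 16 + 256 + 256 + 1 = 529
529 = (1,0,2,1)_8 → 1⁴ + 0⁴ + 2⁴ + 1⁴ = 1 + 0 + 16 + 1 = 18
18 = (2,2)_8 → 2⁴ + 2⁴ = 16 + 16 = 32
32 = (4,0)_8 → 4⁴ + 0⁴ = 256 + 0 = 256
256 = (4,0,0)_8 → 4⁴ + 0⁴ + 0⁴ = 256 + 0 + 0 = 256  — 256 already appeared earlier.

256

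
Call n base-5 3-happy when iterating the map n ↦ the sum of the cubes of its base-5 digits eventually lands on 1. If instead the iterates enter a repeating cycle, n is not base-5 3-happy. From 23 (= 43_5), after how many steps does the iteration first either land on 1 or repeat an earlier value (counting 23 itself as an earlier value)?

6

23 = (4,3)_5 → 4³ + 3³ = 91
91 = (3,3,1)_5 → 3³ + 3³ + 1³ = 55
55 = (2,1,0)_5 → 2³ + 1³ + 0³ = 9
9 = (1,4)_5 → 1³ + 4³ = 65
65 = (2,3,0)_5 → 2³ + 3³ + 0³ = 35
35 = (1,2,0)_5 → 1³ + 2³ + 0³ = 9  — 9 repeats.
That took 6 steps.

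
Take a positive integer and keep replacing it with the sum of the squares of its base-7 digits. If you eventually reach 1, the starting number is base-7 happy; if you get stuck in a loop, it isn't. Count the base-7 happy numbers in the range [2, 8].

2: 2 → 4 → 16 → 8 → 2  — not base-7 happy
3: 3 → 9 → 5 → 25 → 25  — not base-7 happy
4: 4 → 16 → 8 → 2 → 4  — not base-7 happy
5: 5 → 25 → 25  — not base-7 happy
6: 6 → 36 → 26 → 34 → 52 → 10 → 10  — not base-7 happy
7: 7 → 1  — base-7 happy
8: 8 → 2 → 4 → 16 → 8  — not base-7 happy
base-7 happy: 7

1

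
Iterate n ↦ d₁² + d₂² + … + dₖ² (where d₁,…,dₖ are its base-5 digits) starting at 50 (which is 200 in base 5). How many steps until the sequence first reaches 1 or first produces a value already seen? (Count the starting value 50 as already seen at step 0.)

4

50 = (2,0,0)_5 → 2² + 0² + 0² = 4 + 0 + 0 = 4
4 = (4)_5 → 4² = 16
16 = (3,1)_5 → 3² + 1² = 9 + 1 = 10
10 = (2,0)_5 → 2² + 0² = 4 + 0 = 4  — 4 repeats.
That took 4 steps.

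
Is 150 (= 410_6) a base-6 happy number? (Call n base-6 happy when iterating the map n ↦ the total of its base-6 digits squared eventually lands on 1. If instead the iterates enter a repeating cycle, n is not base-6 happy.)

150 = (4,1,0)_6 → 17
17 = (2,5)_6 → 29
29 = (4,5)_6 → 41
41 = (1,0,5)_6 → 26
26 = (4,2)_6 → 20
20 = (3,2)_6 → 13
13 = (2,1)_6 → 5
5 = (5)_6 → 25
25 = (4,1)_6 → 17  — 17 already seen; the sequence cycles without reaching 1.

not base-6 happy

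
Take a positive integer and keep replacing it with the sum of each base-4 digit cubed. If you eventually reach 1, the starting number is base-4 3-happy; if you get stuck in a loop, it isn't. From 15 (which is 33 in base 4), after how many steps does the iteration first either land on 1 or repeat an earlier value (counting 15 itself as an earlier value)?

15 = (3,3)_4 → 3³ + 3³ = 27 + 27 = 54
54 = (3,1,2)_4 → 3³ + 1³ + 2³ = 27 + 1 + 8 = 36
36 = (2,1,0)_4 → 2³ + 1³ + 0³ = 8 + 1 + 0 = 9
9 = (2,1)_4 → 2³ + 1³ = 8 + 1 = 9  — 9 repeats.
That took 4 steps.

4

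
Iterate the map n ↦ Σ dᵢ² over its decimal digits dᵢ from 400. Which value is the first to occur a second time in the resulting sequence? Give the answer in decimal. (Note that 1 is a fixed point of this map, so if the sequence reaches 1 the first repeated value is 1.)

400 → 4² + 0² + 0² = 16
16 → 1² + 6² = 37
37 → 3² + 7² = 58
58 → 5² + 8² = 89
89 → 8² + 9² = 145
145 → 1² + 4² + 5² = 42
42 → 4² + 2² = 20
20 → 2² + 0² = 4
4 → 4² = 16  — 16 already appeared earlier.

16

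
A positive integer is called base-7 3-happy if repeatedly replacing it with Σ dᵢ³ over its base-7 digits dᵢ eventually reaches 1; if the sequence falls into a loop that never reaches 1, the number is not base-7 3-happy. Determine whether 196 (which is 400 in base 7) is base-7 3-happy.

196 = (4,0,0)_7 → 4³ + 0³ + 0³ = 64
64 = (1,2,1)_7 → 1³ + 2³ + 1³ = 10
10 = (1,3)_7 → 1³ + 3³ = 28
28 = (4,0)_7 → 4³ + 0³ = 64  — 64 already seen; the sequence cycles without reaching 1.

not base-7 3-happy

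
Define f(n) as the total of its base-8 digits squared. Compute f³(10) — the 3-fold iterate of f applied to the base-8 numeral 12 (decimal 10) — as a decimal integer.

10

10 = (1,2)_8 → 1² + 2² = 5
5 = (5)_8 → 5² = 25
25 = (3,1)_8 → 3² + 1² = 10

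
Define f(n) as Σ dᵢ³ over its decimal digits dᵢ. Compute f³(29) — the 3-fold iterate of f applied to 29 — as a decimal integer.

29 → 737
737 → 713
713 → 371

371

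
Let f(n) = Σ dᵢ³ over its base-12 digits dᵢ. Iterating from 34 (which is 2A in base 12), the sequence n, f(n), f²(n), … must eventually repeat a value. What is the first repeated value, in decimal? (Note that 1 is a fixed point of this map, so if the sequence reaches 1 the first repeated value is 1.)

34 = (2,10)_12 → 1008
1008 = (7,0,0)_12 → 343
343 = (2,4,7)_12 → 415
415 = (2,10,7)_12 → 1351
1351 = (9,4,7)_12 → 1136
1136 = (7,10,8)_12 → 1855
1855 = (1,0,10,7)_12 → 1344
1344 = (9,4,0)_12 → 793
793 = (5,6,1)_12 → 342
342 = (2,4,6)_12 → 288
288 = (2,0,0)_12 → 8
8 = (8)_12 → 512
512 = (3,6,8)_12 → 755
755 = (5,2,11)_12 → 1464
1464 = (10,2,0)_12 → 1008  — 1008 already appeared earlier.

1008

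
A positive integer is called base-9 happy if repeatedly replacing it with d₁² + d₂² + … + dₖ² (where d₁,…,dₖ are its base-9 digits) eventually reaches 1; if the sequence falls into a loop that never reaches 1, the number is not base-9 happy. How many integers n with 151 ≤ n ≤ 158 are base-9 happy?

151: 151 → 99 → 5 → 25 → 53 → 89 → 65 → 53  — not base-9 happy
152: 152 → 114 → 46 → 26 → 68 → 74 → 68  — not base-9 happy
153: 153 → 65 → 53 → 89 → 65  — not base-9 happy
154: 154 → 66 → 58 → 52 → 74 → 68 → 74  — not base-9 happy
155: 155 → 69 → 85 → 17 → 65 → 53 → 89 → 65  — not base-9 happy
156: 156 → 74 → 68 → 74  — not base-9 happy
157: 157 → 81 → 1  — base-9 happy
158: 158 → 90 → 2 → 4 → 16 → 50 → 50  — not base-9 happy
base-9 happy: 157

1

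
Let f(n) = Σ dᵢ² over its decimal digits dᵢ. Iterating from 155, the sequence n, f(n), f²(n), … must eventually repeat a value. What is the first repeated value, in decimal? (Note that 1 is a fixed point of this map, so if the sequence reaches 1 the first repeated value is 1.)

155 → 51
51 → 26
26 → 40
40 → 16
16 → 37
37 → 58
58 → 89
89 → 145
145 → 42
42 → 20
20 → 4
4 → 16  — 16 already appeared earlier.

16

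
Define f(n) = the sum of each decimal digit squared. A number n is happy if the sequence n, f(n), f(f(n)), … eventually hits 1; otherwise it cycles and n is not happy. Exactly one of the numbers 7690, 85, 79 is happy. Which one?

79

7690: 7690 → 166 → 73 → 58 → 89 → 145 → 42 → 20 → 4 → 16 → 37 → 58  — repeats 58 (not happy)
85: 85 → 89 → 145 → 42 → 20 → 4 → 16 → 37 → 58 → 89  — repeats 89 (not happy)
79: 79 → 130 → 10 → 1  — reaches 1 (happy)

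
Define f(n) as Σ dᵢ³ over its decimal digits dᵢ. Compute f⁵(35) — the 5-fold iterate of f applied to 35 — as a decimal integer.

35 → 3³ + 5³ = 27 + 125 = 152
152 → 1³ + 5³ + 2³ = 1 + 125 + 8 = 134
134 → 1³ + 3³ + 4³ = 1 + 27 + 64 = 92
92 → 9³ + 2³ = 729 + 8 = 737
737 → 7³ + 3³ + 7³ = 343 + 27 + 343 = 713

713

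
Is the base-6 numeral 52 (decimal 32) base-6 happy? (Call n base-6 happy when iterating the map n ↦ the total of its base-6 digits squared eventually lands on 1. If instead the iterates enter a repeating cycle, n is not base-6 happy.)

not base-6 happy

32 = (5,2)_6 → 5² + 2² = 25 + 4 = 29
29 = (4,5)_6 → 4² + 5² = 16 + 25 = 41
41 = (1,0,5)_6 → 1² + 0² + 5² = 1 + 0 + 25 = 26
26 = (4,2)_6 → 4² + 2² = 16 + 4 = 20
20 = (3,2)_6 → 3² + 2² = 9 + 4 = 13
13 = (2,1)_6 → 2² + 1² = 4 + 1 = 5
5 = (5)_6 → 5² = 25
25 = (4,1)_6 → 4² + 1² = 16 + 1 = 17
17 = (2,5)_6 → 2² + 5² = 4 + 25 = 29  — 29 already seen; the sequence cycles without reaching 1.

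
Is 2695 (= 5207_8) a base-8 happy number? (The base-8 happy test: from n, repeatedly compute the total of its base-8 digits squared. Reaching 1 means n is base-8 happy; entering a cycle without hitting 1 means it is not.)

not base-8 happy

2695 = (5,2,0,7)_8 → 5² + 2² + 0² + 7² = 25 + 4 + 0 + 49 = 78
78 = (1,1,6)_8 → 1² + 1² + 6² = 1 + 1 + 36 = 38
38 = (4,6)_8 → 4² + 6² = 16 + 36 = 52
52 = (6,4)_8 → 6² + 4² = 36 + 16 = 52  — 52 already seen; the sequence cycles without reaching 1.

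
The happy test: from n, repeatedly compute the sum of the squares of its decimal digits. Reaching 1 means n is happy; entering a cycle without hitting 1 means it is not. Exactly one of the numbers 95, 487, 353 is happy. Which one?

487

95: 95 → 106 → 37 → 58 → 89 → 145 → 42 → 20 → 4 → 16 → 37  — repeats 37 (not happy)
487: 487 → 129 → 86 → 100 → 1  — reaches 1 (happy)
353: 353 → 43 → 25 → 29 → 85 → 89 → 145 → 42 → 20 → 4 → 16 → 37 → 58 → 89  — repeats 89 (not happy)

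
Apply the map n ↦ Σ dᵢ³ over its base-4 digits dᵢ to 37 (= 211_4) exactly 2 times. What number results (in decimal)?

16

37 = (2,1,1)_4 → 2³ + 1³ + 1³ = 10
10 = (2,2)_4 → 2³ + 2³ = 16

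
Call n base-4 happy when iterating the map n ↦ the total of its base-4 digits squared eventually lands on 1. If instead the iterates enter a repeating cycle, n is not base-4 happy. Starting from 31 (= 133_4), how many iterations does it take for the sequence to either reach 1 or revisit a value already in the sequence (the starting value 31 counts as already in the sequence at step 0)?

5

31 = (1,3,3)_4 → 19
19 = (1,0,3)_4 → 10
10 = (2,2)_4 → 8
8 = (2,0)_4 → 4
4 = (1,0)_4 → 1  — reached 1.
That took 5 steps.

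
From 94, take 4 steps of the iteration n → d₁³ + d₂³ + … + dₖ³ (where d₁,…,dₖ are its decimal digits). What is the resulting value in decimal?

94 → 9³ + 4³ = 729 + 64 = 793
793 → 7³ + 9³ + 3³ = 343 + 729 + 27 = 1099
1099 → 1³ + 0³ + 9³ + 9³ = 1 + 0 + 729 + 729 = 1459
1459 → 1³ + 4³ + 5³ + 9³ = 1 + 64 + 125 + 729 = 919

919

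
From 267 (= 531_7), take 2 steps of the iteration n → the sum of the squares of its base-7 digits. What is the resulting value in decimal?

25

267 = (5,3,1)_7 → 5² + 3² + 1² = 25 + 9 + 1 = 35
35 = (5,0)_7 → 5² + 0² = 25 + 0 = 25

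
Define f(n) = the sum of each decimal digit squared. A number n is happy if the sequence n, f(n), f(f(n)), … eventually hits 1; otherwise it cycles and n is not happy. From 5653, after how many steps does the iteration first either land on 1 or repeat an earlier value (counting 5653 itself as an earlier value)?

5653 → 5² + 6² + 5² + 3² = 25 + 36 + 25 + 9 = 95
95 → 9² + 5² = 81 + 25 = 106
106 → 1² + 0² + 6² = 1 + 0 + 36 = 37
37 → 3² + 7² = 9 + 49 = 58
58 → 5² + 8² = 25 + 64 = 89
89 → 8² + 9² = 64 + 81 = 145
145 → 1² + 4² + 5² = 1 + 16 + 25 = 42
42 → 4² + 2² = 16 + 4 = 20
20 → 2² + 0² = 4 + 0 = 4
4 → 4² = 16
16 → 1² + 6² = 1 + 36 = 37  — 37 repeats.
That took 11 steps.

11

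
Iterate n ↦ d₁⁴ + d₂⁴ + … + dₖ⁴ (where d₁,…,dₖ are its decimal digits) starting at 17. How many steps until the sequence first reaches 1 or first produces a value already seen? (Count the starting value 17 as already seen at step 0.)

17 → 1⁴ + 7⁴ = 2402
2402 → 2⁴ + 4⁴ + 0⁴ + 2⁴ = 288
288 → 2⁴ + 8⁴ + 8⁴ = 8208
8208 → 8⁴ + 2⁴ + 0⁴ + 8⁴ = 8208  — 8208 repeats.
That took 4 steps.

4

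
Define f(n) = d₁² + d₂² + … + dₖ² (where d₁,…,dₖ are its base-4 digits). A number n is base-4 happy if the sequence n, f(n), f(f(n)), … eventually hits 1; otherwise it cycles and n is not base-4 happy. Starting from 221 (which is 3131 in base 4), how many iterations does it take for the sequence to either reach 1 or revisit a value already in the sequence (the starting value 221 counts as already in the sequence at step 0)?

221 = (3,1,3,1)_4 → 20
20 = (1,1,0)_4 → 2
2 = (2)_4 → 4
4 = (1,0)_4 → 1  — reached 1.
That took 4 steps.

4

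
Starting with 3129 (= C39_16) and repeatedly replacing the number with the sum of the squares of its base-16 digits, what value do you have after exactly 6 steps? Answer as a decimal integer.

3129 = (12,3,9)_16 → 12² + 3² + 9² = 144 + 9 + 81 = 234
234 = (14,10)_16 → 14² + 10² = 196 + 100 = 296
296 = (1,2,8)_16 → 1² + 2² + 8² = 1 + 4 + 64 = 69
69 = (4,5)_16 → 4² + 5² = 16 + 25 = 41
41 = (2,9)_16 → 2² + 9² = 4 + 81 = 85
85 = (5,5)_16 → 5² + 5² = 25 + 25 = 50

50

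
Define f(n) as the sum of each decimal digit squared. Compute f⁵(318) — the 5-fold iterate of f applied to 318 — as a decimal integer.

58

318 → 3² + 1² + 8² = 74
74 → 7² + 4² = 65
65 → 6² + 5² = 61
61 → 6² + 1² = 37
37 → 3² + 7² = 58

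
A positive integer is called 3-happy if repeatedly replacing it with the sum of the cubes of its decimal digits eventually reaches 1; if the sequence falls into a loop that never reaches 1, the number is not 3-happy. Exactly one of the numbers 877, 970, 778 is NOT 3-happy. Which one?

877: 877 → 1198 → 1243 → 100 → 1  — reaches 1 (3-happy)
970: 970 → 1072 → 352 → 160 → 217 → 352  — repeats 352 (not 3-happy)
778: 778 → 1198 → 1243 → 100 → 1  — reaches 1 (3-happy)

970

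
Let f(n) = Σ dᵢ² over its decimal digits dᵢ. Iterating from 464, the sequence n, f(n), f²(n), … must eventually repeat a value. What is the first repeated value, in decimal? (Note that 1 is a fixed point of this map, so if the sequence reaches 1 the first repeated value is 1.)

1

464 → 4² + 6² + 4² = 16 + 36 + 16 = 68
68 → 6² + 8² = 36 + 64 = 100
100 → 1² + 0² + 0² = 1 + 0 + 0 = 1  — reached the fixed point 1.
1 → 1, so 1 is the first repeated value.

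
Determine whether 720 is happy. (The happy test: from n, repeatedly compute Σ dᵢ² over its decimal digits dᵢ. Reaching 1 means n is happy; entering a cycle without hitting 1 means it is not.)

not happy

720 → 53
53 → 34
34 → 25
25 → 29
29 → 85
85 → 89
89 → 145
145 → 42
42 → 20
20 → 4
4 → 16
16 → 37
37 → 58
58 → 89  — 89 already seen; the sequence cycles without reaching 1.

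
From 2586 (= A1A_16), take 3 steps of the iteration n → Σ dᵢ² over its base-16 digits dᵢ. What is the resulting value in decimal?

2586 = (10,1,10)_16 → 201
201 = (12,9)_16 → 225
225 = (14,1)_16 → 197

197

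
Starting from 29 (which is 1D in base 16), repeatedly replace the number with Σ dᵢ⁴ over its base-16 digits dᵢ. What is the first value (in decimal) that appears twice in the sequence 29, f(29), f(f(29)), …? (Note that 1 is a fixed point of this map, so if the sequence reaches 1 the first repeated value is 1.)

1

29 = (1,13)_16 → 1⁴ + 13⁴ = 28562
28562 = (6,15,9,2)_16 → 6⁴ + 15⁴ + 9⁴ + 2⁴ = 58498
58498 = (14,4,8,2)_16 → 14⁴ + 4⁴ + 8⁴ + 2⁴ = 42784
42784 = (10,7,2,0)_16 → 10⁴ + 7⁴ + 2⁴ + 0⁴ = 12417
12417 = (3,0,8,1)_16 → 3⁴ + 0⁴ + 8⁴ + 1⁴ = 4178
4178 = (1,0,5,2)_16 → 1⁴ + 0⁴ + 5⁴ + 2⁴ = 642
642 = (2,8,2)_16 → 2⁴ + 8⁴ + 2⁴ = 4128
4128 = (1,0,2,0)_16 → 1⁴ + 0⁴ + 2⁴ + 0⁴ = 17
17 = (1,1)_16 → 1⁴ + 1⁴ = 2
2 = (2)_16 → 2⁴ = 16
16 = (1,0)_16 → 1⁴ + 0⁴ = 1  — reached the fixed point 1.
1 → 1, so 1 is the first repeated value.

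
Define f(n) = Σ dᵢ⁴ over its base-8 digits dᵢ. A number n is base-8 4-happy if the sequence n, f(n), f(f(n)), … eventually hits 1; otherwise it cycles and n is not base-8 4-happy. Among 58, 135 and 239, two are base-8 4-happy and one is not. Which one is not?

239

58: 58 → 2417 → 2178 → 288 → 512 → 1  — reaches 1 (base-8 4-happy)
135: 135 → 2417 → 2178 → 288 → 512 → 1  — reaches 1 (base-8 4-happy)
239: 239 → 3107 → 1633 → 339 → 722 → 114 → 1313 → 529 → 18 → 32 → 256 → 256  — repeats 256 (not base-8 4-happy)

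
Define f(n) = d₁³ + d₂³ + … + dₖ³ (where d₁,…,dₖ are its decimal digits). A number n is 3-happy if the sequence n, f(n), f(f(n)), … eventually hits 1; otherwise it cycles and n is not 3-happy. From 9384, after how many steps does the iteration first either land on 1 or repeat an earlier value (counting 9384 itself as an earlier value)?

9

9384 → 1332
1332 → 63
63 → 243
243 → 99
99 → 1458
1458 → 702
702 → 351
351 → 153
153 → 153  — 153 repeats.
That took 9 steps.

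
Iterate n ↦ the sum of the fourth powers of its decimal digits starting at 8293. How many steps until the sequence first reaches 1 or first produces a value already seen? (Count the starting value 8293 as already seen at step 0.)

15

8293 → 8⁴ + 2⁴ + 9⁴ + 3⁴ = 4096 + 16 + 6561 + 81 = 10754
10754 → 1⁴ + 0⁴ + 7⁴ + 5⁴ + 4⁴ = 1 + 0 + 2401 + 625 + 256 = 3283
3283 → 3⁴ + 2⁴ + 8⁴ + 3⁴ = 81 + 16 + 4096 + 81 = 4274
4274 → 4⁴ + 2⁴ + 7⁴ + 4⁴ = 256 + 16 + 2401 + 256 = 2929
2929 → 2⁴ + 9⁴ + 2⁴ + 9⁴ = 16 + 6561 + 16 + 6561 = 13154
13154 → 1⁴ + 3⁴ + 1⁴ + 5⁴ + 4⁴ = 1 + 81 + 1 + 625 + 256 = 964
964 → 9⁴ + 6⁴ + 4⁴ = 6561 + 1296 + 256 = 8113
8113 → 8⁴ + 1⁴ + 1⁴ + 3⁴ = 4096 + 1 + 1 + 81 = 4179
4179 → 4⁴ + 1⁴ + 7⁴ + 9⁴ = 256 + 1 + 2401 + 6561 = 9219
9219 → 9⁴ + 2⁴ + 1⁴ + 9⁴ = 6561 + 16 + 1 + 6561 = 13139
13139 → 1⁴ + 3⁴ + 1⁴ + 3⁴ + 9⁴ = 1 + 81 + 1 + 81 + 6561 = 6725
6725 → 6⁴ + 7⁴ + 2⁴ + 5⁴ = 1296 + 2401 + 16 + 625 = 4338
4338 → 4⁴ + 3⁴ + 3⁴ + 8⁴ = 256 + 81 + 81 + 4096 = 4514
4514 → 4⁴ + 5⁴ + 1⁴ + 4⁴ = 256 + 625 + 1 + 256 = 1138
1138 → 1⁴ + 1⁴ + 3⁴ + 8⁴ = 1 + 1 + 81 + 4096 = 4179  — 4179 repeats.
That took 15 steps.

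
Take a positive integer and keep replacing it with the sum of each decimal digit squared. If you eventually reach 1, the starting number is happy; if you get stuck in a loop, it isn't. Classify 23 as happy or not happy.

happy

23 → 13
13 → 10
10 → 1  — reached 1.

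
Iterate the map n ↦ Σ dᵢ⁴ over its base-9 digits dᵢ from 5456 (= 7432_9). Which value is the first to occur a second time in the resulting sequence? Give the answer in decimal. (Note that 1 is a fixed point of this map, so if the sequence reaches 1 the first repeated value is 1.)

722

5456 = (7,4,3,2)_9 → 7⁴ + 4⁴ + 3⁴ + 2⁴ = 2754
2754 = (3,7,0,0)_9 → 3⁴ + 7⁴ + 0⁴ + 0⁴ = 2482
2482 = (3,3,5,7)_9 → 3⁴ + 3⁴ + 5⁴ + 7⁴ = 3188
3188 = (4,3,3,2)_9 → 4⁴ + 3⁴ + 3⁴ + 2⁴ = 434
434 = (5,3,2)_9 → 5⁴ + 3⁴ + 2⁴ = 722
722 = (8,8,2)_9 → 8⁴ + 8⁴ + 2⁴ = 8208
8208 = (1,2,2,3,0)_9 → 1⁴ + 2⁴ + 2⁴ + 3⁴ + 0⁴ = 114
114 = (1,3,6)_9 → 1⁴ + 3⁴ + 6⁴ = 1378
1378 = (1,8,0,1)_9 → 1⁴ + 8⁴ + 0⁴ + 1⁴ = 4098
4098 = (5,5,5,3)_9 → 5⁴ + 5⁴ + 5⁴ + 3⁴ = 1956
1956 = (2,6,1,3)_9 → 2⁴ + 6⁴ + 1⁴ + 3⁴ = 1394
1394 = (1,8,1,8)_9 → 1⁴ + 8⁴ + 1⁴ + 8⁴ = 8194
8194 = (1,2,2,1,4)_9 → 1⁴ + 2⁴ + 2⁴ + 1⁴ + 4⁴ = 290
290 = (3,5,2)_9 → 3⁴ + 5⁴ + 2⁴ = 722  — 722 already appeared earlier.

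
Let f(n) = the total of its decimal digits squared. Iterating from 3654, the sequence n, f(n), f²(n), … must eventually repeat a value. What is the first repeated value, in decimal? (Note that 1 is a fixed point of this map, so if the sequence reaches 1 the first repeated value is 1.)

3654 → 3² + 6² + 5² + 4² = 86
86 → 8² + 6² = 100
100 → 1² + 0² + 0² = 1  — reached the fixed point 1.
1 → 1, so 1 is the first repeated value.

1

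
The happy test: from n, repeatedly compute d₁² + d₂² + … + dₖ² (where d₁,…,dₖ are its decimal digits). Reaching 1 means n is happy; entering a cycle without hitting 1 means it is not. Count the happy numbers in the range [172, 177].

1

172: 172 → 54 → 41 → 17 → 50 → 25 → 29 → 85 → 89 → 145 → 42 → 20 → 4 → 16 → 37 → 58 → 89  — not happy
173: 173 → 59 → 106 → 37 → 58 → 89 → 145 → 42 → 20 → 4 → 16 → 37  — not happy
174: 174 → 66 → 72 → 53 → 34 → 25 → 29 → 85 → 89 → 145 → 42 → 20 → 4 → 16 → 37 → 58 → 89  — not happy
175: 175 → 75 → 74 → 65 → 61 → 37 → 58 → 89 → 145 → 42 → 20 → 4 → 16 → 37  — not happy
176: 176 → 86 → 100 → 1  — happy
177: 177 → 99 → 162 → 41 → 17 → 50 → 25 → 29 → 85 → 89 → 145 → 42 → 20 → 4 → 16 → 37 → 58 → 89  — not happy
happy: 176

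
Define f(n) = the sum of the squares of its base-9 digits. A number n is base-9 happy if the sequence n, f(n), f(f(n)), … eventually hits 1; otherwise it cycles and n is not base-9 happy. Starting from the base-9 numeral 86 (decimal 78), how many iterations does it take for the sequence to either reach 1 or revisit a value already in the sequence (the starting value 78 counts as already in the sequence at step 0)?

78 = (8,6)_9 → 8² + 6² = 100
100 = (1,2,1)_9 → 1² + 2² + 1² = 6
6 = (6)_9 → 6² = 36
36 = (4,0)_9 → 4² + 0² = 16
16 = (1,7)_9 → 1² + 7² = 50
50 = (5,5)_9 → 5² + 5² = 50  — 50 repeats.
That took 6 steps.

6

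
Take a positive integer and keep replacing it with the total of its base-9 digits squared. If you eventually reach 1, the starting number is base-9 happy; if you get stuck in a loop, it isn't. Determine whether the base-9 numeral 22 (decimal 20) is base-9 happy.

not base-9 happy

20 = (2,2)_9 → 2² + 2² = 4 + 4 = 8
8 = (8)_9 → 8² = 64
64 = (7,1)_9 → 7² + 1² = 49 + 1 = 50
50 = (5,5)_9 → 5² + 5² = 25 + 25 = 50  — 50 already seen; the sequence cycles without reaching 1.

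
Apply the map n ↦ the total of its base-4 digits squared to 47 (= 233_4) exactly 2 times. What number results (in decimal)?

47 = (2,3,3)_4 → 22
22 = (1,1,2)_4 → 6

6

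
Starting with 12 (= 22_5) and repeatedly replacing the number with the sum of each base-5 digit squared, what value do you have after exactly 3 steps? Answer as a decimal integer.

12 = (2,2)_5 → 2² + 2² = 4 + 4 = 8
8 = (1,3)_5 → 1² + 3² = 1 + 9 = 10
10 = (2,0)_5 → 2² + 0² = 4 + 0 = 4

4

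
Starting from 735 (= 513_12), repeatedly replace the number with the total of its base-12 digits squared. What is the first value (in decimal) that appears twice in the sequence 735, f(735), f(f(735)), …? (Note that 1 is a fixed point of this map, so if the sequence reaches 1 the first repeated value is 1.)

735 = (5,1,3)_12 → 5² + 1² + 3² = 35
35 = (2,11)_12 → 2² + 11² = 125
125 = (10,5)_12 → 10² + 5² = 125  — 125 already appeared earlier.

125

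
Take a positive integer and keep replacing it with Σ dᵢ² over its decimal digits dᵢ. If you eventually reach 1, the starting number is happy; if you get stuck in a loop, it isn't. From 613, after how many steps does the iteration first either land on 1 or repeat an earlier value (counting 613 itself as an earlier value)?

613 → 6² + 1² + 3² = 36 + 1 + 9 = 46
46 → 4² + 6² = 16 + 36 = 52
52 → 5² + 2² = 25 + 4 = 29
29 → 2² + 9² = 4 + 81 = 85
85 → 8² + 5² = 64 + 25 = 89
89 → 8² + 9² = 64 + 81 = 145
145 → 1² + 4² + 5² = 1 + 16 + 25 = 42
42 → 4² + 2² = 16 + 4 = 20
20 → 2² + 0² = 4 + 0 = 4
4 → 4² = 16
16 → 1² + 6² = 1 + 36 = 37
37 → 3² + 7² = 9 + 49 = 58
58 → 5² + 8² = 25 + 64 = 89  — 89 repeats.
That took 13 steps.

13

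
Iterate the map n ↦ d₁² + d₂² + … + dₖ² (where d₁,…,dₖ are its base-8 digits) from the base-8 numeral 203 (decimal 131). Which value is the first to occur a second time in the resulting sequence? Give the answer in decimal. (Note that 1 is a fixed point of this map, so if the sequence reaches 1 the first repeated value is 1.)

13

131 = (2,0,3)_8 → 2² + 0² + 3² = 13
13 = (1,5)_8 → 1² + 5² = 26
26 = (3,2)_8 → 3² + 2² = 13  — 13 already appeared earlier.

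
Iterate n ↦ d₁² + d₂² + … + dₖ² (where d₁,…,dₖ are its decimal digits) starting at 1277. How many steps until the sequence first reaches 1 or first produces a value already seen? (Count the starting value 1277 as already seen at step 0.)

1277 → 103
103 → 10
10 → 1  — reached 1.
That took 3 steps.

3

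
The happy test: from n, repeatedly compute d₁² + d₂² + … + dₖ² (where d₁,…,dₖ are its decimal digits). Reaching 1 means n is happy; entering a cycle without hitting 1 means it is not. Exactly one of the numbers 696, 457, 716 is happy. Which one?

716

696: 696 → 153 → 35 → 34 → 25 → 29 → 85 → 89 → 145 → 42 → 20 → 4 → 16 → 37 → 58 → 89  — repeats 89 (not happy)
457: 457 → 90 → 81 → 65 → 61 → 37 → 58 → 89 → 145 → 42 → 20 → 4 → 16 → 37  — repeats 37 (not happy)
716: 716 → 86 → 100 → 1  — reaches 1 (happy)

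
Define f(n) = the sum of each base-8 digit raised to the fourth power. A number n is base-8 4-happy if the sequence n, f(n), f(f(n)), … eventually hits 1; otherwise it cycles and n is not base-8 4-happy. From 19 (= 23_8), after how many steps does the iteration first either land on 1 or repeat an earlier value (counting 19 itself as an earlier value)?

4

19 = (2,3)_8 → 97
97 = (1,4,1)_8 → 258
258 = (4,0,2)_8 → 272
272 = (4,2,0)_8 → 272  — 272 repeats.
That took 4 steps.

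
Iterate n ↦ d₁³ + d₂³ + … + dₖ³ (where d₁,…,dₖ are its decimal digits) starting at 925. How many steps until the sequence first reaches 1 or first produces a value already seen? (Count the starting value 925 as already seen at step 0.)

925 → 862
862 → 736
736 → 586
586 → 853
853 → 664
664 → 496
496 → 1009
1009 → 730
730 → 370
370 → 370  — 370 repeats.
That took 10 steps.

10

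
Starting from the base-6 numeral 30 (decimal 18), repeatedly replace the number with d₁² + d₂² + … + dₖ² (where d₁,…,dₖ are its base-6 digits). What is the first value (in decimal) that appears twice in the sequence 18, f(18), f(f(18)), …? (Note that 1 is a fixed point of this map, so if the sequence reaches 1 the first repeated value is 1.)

18 = (3,0)_6 → 3² + 0² = 9 + 0 = 9
9 = (1,3)_6 → 1² + 3² = 1 + 9 = 10
10 = (1,4)_6 → 1² + 4² = 1 + 16 = 17
17 = (2,5)_6 → 2² + 5² = 4 + 25 = 29
29 = (4,5)_6 → 4² + 5² = 16 + 25 = 41
41 = (1,0,5)_6 → 1² + 0² + 5² = 1 + 0 + 25 = 26
26 = (4,2)_6 → 4² + 2² = 16 + 4 = 20
20 = (3,2)_6 → 3² + 2² = 9 + 4 = 13
13 = (2,1)_6 → 2² + 1² = 4 + 1 = 5
5 = (5)_6 → 5² = 25
25 = (4,1)_6 → 4² + 1² = 16 + 1 = 17  — 17 already appeared earlier.

17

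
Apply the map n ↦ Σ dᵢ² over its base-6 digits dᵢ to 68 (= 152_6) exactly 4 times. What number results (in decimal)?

29

68 = (1,5,2)_6 → 1² + 5² + 2² = 1 + 25 + 4 = 30
30 = (5,0)_6 → 5² + 0² = 25 + 0 = 25
25 = (4,1)_6 → 4² + 1² = 16 + 1 = 17
17 = (2,5)_6 → 2² + 5² = 4 + 25 = 29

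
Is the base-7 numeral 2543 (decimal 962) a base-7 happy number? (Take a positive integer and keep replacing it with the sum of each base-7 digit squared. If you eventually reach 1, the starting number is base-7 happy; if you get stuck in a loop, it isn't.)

962 = (2,5,4,3)_7 → 2² + 5² + 4² + 3² = 4 + 25 + 16 + 9 = 54
54 = (1,0,5)_7 → 1² + 0² + 5² = 1 + 0 + 25 = 26
26 = (3,5)_7 → 3² + 5² = 9 + 25 = 34
34 = (4,6)_7 → 4² + 6² = 16 + 36 = 52
52 = (1,0,3)_7 → 1² + 0² + 3² = 1 + 0 + 9 = 10
10 = (1,3)_7 → 1² + 3² = 1 + 9 = 10  — 10 already seen; the sequence cycles without reaching 1.

not base-7 happy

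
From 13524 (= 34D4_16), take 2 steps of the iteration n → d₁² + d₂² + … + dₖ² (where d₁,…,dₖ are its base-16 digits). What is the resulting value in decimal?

173

13524 = (3,4,13,4)_16 → 210
210 = (13,2)_16 → 173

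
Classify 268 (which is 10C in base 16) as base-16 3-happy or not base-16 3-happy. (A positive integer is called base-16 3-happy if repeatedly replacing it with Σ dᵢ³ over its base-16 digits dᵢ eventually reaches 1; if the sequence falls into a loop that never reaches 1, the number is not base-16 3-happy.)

268 = (1,0,12)_16 → 1³ + 0³ + 12³ = 1729
1729 = (6,12,1)_16 → 6³ + 12³ + 1³ = 1945
1945 = (7,9,9)_16 → 7³ + 9³ + 9³ = 1801
1801 = (7,0,9)_16 → 7³ + 0³ + 9³ = 1072
1072 = (4,3,0)_16 → 4³ + 3³ + 0³ = 91
91 = (5,11)_16 → 5³ + 11³ = 1456
1456 = (5,11,0)_16 → 5³ + 11³ + 0³ = 1456  — 1456 already seen; the sequence cycles without reaching 1.

not base-16 3-happy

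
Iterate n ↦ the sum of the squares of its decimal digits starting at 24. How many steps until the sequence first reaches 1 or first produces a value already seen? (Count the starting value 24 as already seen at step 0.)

9

24 → 2² + 4² = 20
20 → 2² + 0² = 4
4 → 4² = 16
16 → 1² + 6² = 37
37 → 3² + 7² = 58
58 → 5² + 8² = 89
89 → 8² + 9² = 145
145 → 1² + 4² + 5² = 42
42 → 4² + 2² = 20  — 20 repeats.
That took 9 steps.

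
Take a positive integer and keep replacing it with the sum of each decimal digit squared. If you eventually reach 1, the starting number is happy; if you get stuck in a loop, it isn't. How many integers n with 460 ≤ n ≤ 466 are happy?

460: 460 → 52 → 29 → 85 → 89 → 145 → 42 → 20 → 4 → 16 → 37 → 58 → 89  (repeats 89)
461: 461 → 53 → 34 → 25 → 29 → 85 → 89 → 145 → 42 → 20 → 4 → 16 → 37 → 58 → 89  (repeats 89)
462: 462 → 56 → 61 → 37 → 58 → 89 → 145 → 42 → 20 → 4 → 16 → 37  (repeats 37)
463: 463 → 61 → 37 → 58 → 89 → 145 → 42 → 20 → 4 → 16 → 37  (repeats 37)
464: 464 → 68 → 100 → 1  (reaches 1)
465: 465 → 77 → 98 → 145 → 42 → 20 → 4 → 16 → 37 → 58 → 89 → 145  (repeats 145)
466: 466 → 88 → 128 → 69 → 117 → 51 → 26 → 40 → 16 → 37 → 58 → 89 → 145 → 42 → 20 → 4 → 16  (repeats 16)
happy: 464

1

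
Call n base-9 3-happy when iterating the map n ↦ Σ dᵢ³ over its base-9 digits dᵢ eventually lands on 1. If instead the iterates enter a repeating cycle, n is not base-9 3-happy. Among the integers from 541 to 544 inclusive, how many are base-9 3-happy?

1

541: 541 → 433 → 153 → 513 → 243 → 27 → 27  — not base-9 3-happy
542: 542 → 440 → 664 → 856 → 128 → 134 → 638 → 1198 → 470 → 476 → 980 → 540 → 432 → 152 → 856  — not base-9 3-happy
543: 543 → 459 → 341 → 577 → 345 → 99 → 9 → 1  — base-9 3-happy
544: 544 → 496 → 218 → 232 → 694 → 638 → 1198 → 470 → 476 → 980 → 540 → 432 → 152 → 856 → 128 → 134 → 638  — not base-9 3-happy
base-9 3-happy: 543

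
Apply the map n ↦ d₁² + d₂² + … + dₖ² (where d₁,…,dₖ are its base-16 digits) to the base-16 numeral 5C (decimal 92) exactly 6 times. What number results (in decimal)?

13

92 = (5,12)_16 → 169
169 = (10,9)_16 → 181
181 = (11,5)_16 → 146
146 = (9,2)_16 → 85
85 = (5,5)_16 → 50
50 = (3,2)_16 → 13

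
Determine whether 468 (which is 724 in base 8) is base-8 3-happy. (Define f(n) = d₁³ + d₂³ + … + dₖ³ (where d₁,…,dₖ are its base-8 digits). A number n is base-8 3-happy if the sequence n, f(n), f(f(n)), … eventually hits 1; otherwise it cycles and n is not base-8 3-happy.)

not base-8 3-happy

468 = (7,2,4)_8 → 7³ + 2³ + 4³ = 415
415 = (6,3,7)_8 → 6³ + 3³ + 7³ = 586
586 = (1,1,1,2)_8 → 1³ + 1³ + 1³ + 2³ = 11
11 = (1,3)_8 → 1³ + 3³ = 28
28 = (3,4)_8 → 3³ + 4³ = 91
91 = (1,3,3)_8 → 1³ + 3³ + 3³ = 55
55 = (6,7)_8 → 6³ + 7³ = 559
559 = (1,0,5,7)_8 → 1³ + 0³ + 5³ + 7³ = 469
469 = (7,2,5)_8 → 7³ + 2³ + 5³ = 476
476 = (7,3,4)_8 → 7³ + 3³ + 4³ = 434
434 = (6,6,2)_8 → 6³ + 6³ + 2³ = 440
440 = (6,7,0)_8 → 6³ + 7³ + 0³ = 559  — 559 already seen; the sequence cycles without reaching 1.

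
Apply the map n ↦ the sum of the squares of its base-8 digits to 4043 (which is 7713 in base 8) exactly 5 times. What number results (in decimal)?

20

4043 = (7,7,1,3)_8 → 7² + 7² + 1² + 3² = 108
108 = (1,5,4)_8 → 1² + 5² + 4² = 42
42 = (5,2)_8 → 5² + 2² = 29
29 = (3,5)_8 → 3² + 5² = 34
34 = (4,2)_8 → 4² + 2² = 20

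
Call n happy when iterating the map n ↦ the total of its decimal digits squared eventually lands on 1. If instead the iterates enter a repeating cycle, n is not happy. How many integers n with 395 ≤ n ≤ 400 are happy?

1

395: 395 → 115 → 27 → 53 → 34 → 25 → 29 → 85 → 89 → 145 → 42 → 20 → 4 → 16 → 37 → 58 → 89  — not happy
396: 396 → 126 → 41 → 17 → 50 → 25 → 29 → 85 → 89 → 145 → 42 → 20 → 4 → 16 → 37 → 58 → 89  — not happy
397: 397 → 139 → 91 → 82 → 68 → 100 → 1  — happy
398: 398 → 154 → 42 → 20 → 4 → 16 → 37 → 58 → 89 → 145 → 42  — not happy
399: 399 → 171 → 51 → 26 → 40 → 16 → 37 → 58 → 89 → 145 → 42 → 20 → 4 → 16  — not happy
400: 400 → 16 → 37 → 58 → 89 → 145 → 42 → 20 → 4 → 16  — not happy
happy: 397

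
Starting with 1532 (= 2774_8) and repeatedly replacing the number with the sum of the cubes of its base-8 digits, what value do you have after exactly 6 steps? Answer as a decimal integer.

281

1532 = (2,7,7,4)_8 → 2³ + 7³ + 7³ + 4³ = 758
758 = (1,3,6,6)_8 → 1³ + 3³ + 6³ + 6³ = 460
460 = (7,1,4)_8 → 7³ + 1³ + 4³ = 408
408 = (6,3,0)_8 → 6³ + 3³ + 0³ = 243
243 = (3,6,3)_8 → 3³ + 6³ + 3³ = 270
270 = (4,1,6)_8 → 4³ + 1³ + 6³ = 281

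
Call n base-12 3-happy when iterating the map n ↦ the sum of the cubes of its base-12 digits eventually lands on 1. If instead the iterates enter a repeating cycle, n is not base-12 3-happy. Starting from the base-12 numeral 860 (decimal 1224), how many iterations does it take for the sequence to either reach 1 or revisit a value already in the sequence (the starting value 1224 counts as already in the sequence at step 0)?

1224 = (8,6,0)_12 → 8³ + 6³ + 0³ = 728
728 = (5,0,8)_12 → 5³ + 0³ + 8³ = 637
637 = (4,5,1)_12 → 4³ + 5³ + 1³ = 190
190 = (1,3,10)_12 → 1³ + 3³ + 10³ = 1028
1028 = (7,1,8)_12 → 7³ + 1³ + 8³ = 856
856 = (5,11,4)_12 → 5³ + 11³ + 4³ = 1520
1520 = (10,6,8)_12 → 10³ + 6³ + 8³ = 1728
1728 = (1,0,0,0)_12 → 1³ + 0³ + 0³ + 0³ = 1  — reached 1.
That took 8 steps.

8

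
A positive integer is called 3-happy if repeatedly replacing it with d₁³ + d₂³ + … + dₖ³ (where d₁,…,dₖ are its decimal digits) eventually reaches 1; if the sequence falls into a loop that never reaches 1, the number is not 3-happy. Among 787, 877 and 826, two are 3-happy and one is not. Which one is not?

826

787: 787 → 1198 → 1243 → 100 → 1  — reaches 1 (3-happy)
877: 877 → 1198 → 1243 → 100 → 1  — reaches 1 (3-happy)
826: 826 → 736 → 586 → 853 → 664 → 496 → 1009 → 730 → 370 → 370  — repeats 370 (not 3-happy)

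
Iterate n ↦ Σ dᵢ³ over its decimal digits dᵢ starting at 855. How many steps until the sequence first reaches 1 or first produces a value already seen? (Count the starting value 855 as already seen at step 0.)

855 → 8³ + 5³ + 5³ = 512 + 125 + 125 = 762
762 → 7³ + 6³ + 2³ = 343 + 216 + 8 = 567
567 → 5³ + 6³ + 7³ = 125 + 216 + 343 = 684
684 → 6³ + 8³ + 4³ = 216 + 512 + 64 = 792
792 → 7³ + 9³ + 2³ = 343 + 729 + 8 = 1080
1080 → 1³ + 0³ + 8³ + 0³ = 1 + 0 + 512 + 0 = 513
513 → 5³ + 1³ + 3³ = 125 + 1 + 27 = 153
153 → 1³ + 5³ + 3³ = 1 + 125 + 27 = 153  — 153 repeats.
That took 8 steps.

8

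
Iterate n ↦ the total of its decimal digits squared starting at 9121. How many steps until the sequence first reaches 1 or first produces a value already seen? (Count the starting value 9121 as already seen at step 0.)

9121 → 9² + 1² + 2² + 1² = 81 + 1 + 4 + 1 = 87
87 → 8² + 7² = 64 + 49 = 113
113 → 1² + 1² + 3² = 1 + 1 + 9 = 11
11 → 1² + 1² = 1 + 1 = 2
2 → 2² = 4
4 → 4² = 16
16 → 1² + 6² = 1 + 36 = 37
37 → 3² + 7² = 9 + 49 = 58
58 → 5² + 8² = 25 + 64 = 89
89 → 8² + 9² = 64 + 81 = 145
145 → 1² + 4² + 5² = 1 + 16 + 25 = 42
42 → 4² + 2² = 16 + 4 = 20
20 → 2² + 0² = 4 + 0 = 4  — 4 repeats.
That took 13 steps.

13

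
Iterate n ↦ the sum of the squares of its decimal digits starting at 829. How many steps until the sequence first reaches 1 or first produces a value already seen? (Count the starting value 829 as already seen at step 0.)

11

829 → 8² + 2² + 9² = 64 + 4 + 81 = 149
149 → 1² + 4² + 9² = 1 + 16 + 81 = 98
98 → 9² + 8² = 81 + 64 = 145
145 → 1² + 4² + 5² = 1 + 16 + 25 = 42
42 → 4² + 2² = 16 + 4 = 20
20 → 2² + 0² = 4 + 0 = 4
4 → 4² = 16
16 → 1² + 6² = 1 + 36 = 37
37 → 3² + 7² = 9 + 49 = 58
58 → 5² + 8² = 25 + 64 = 89
89 → 8² + 9² = 64 + 81 = 145  — 145 repeats.
That took 11 steps.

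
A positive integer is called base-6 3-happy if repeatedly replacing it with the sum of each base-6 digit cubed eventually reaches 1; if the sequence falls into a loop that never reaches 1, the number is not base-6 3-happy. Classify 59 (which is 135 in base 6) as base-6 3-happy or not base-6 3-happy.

59 = (1,3,5)_6 → 1³ + 3³ + 5³ = 153
153 = (4,1,3)_6 → 4³ + 1³ + 3³ = 92
92 = (2,3,2)_6 → 2³ + 3³ + 2³ = 43
43 = (1,1,1)_6 → 1³ + 1³ + 1³ = 3
3 = (3)_6 → 3³ = 27
27 = (4,3)_6 → 4³ + 3³ = 91
91 = (2,3,1)_6 → 2³ + 3³ + 1³ = 36
36 = (1,0,0)_6 → 1³ + 0³ + 0³ = 1  — reached 1.

base-6 3-happy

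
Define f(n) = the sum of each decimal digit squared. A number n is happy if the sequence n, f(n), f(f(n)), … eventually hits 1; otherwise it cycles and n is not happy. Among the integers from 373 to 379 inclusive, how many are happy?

2

373: 373 → 67 → 85 → 89 → 145 → 42 → 20 → 4 → 16 → 37 → 58 → 89  — not happy
374: 374 → 74 → 65 → 61 → 37 → 58 → 89 → 145 → 42 → 20 → 4 → 16 → 37  — not happy
375: 375 → 83 → 73 → 58 → 89 → 145 → 42 → 20 → 4 → 16 → 37 → 58  — not happy
376: 376 → 94 → 97 → 130 → 10 → 1  — happy
377: 377 → 107 → 50 → 25 → 29 → 85 → 89 → 145 → 42 → 20 → 4 → 16 → 37 → 58 → 89  — not happy
378: 378 → 122 → 9 → 81 → 65 → 61 → 37 → 58 → 89 → 145 → 42 → 20 → 4 → 16 → 37  — not happy
379: 379 → 139 → 91 → 82 → 68 → 100 → 1  — happy
happy: 376, 379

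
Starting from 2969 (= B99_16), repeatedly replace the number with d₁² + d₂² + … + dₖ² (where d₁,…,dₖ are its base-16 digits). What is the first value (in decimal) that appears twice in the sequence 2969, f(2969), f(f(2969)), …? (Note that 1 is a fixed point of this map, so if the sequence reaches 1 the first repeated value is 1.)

2969 = (11,9,9)_16 → 11² + 9² + 9² = 283
283 = (1,1,11)_16 → 1² + 1² + 11² = 123
123 = (7,11)_16 → 7² + 11² = 170
170 = (10,10)_16 → 10² + 10² = 200
200 = (12,8)_16 → 12² + 8² = 208
208 = (13,0)_16 → 13² + 0² = 169
169 = (10,9)_16 → 10² + 9² = 181
181 = (11,5)_16 → 11² + 5² = 146
146 = (9,2)_16 → 9² + 2² = 85
85 = (5,5)_16 → 5² + 5² = 50
50 = (3,2)_16 → 3² + 2² = 13
13 = (13)_16 → 13² = 169  — 169 already appeared earlier.

169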